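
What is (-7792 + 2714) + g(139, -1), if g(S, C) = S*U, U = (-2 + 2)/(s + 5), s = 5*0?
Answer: -5078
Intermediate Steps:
s = 0
U = 0 (U = (-2 + 2)/(0 + 5) = 0/5 = 0*(⅕) = 0)
g(S, C) = 0 (g(S, C) = S*0 = 0)
(-7792 + 2714) + g(139, -1) = (-7792 + 2714) + 0 = -5078 + 0 = -5078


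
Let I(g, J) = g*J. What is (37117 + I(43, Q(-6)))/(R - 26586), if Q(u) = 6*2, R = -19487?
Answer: -37633/46073 ≈ -0.81681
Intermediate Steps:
Q(u) = 12
I(g, J) = J*g
(37117 + I(43, Q(-6)))/(R - 26586) = (37117 + 12*43)/(-19487 - 26586) = (37117 + 516)/(-46073) = 37633*(-1/46073) = -37633/46073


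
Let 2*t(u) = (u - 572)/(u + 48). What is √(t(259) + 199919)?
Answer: √75368471142/614 ≈ 447.12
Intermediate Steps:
t(u) = (-572 + u)/(2*(48 + u)) (t(u) = ((u - 572)/(u + 48))/2 = ((-572 + u)/(48 + u))/2 = (-572 + u)/(2*(48 + u)))
√(t(259) + 199919) = √((-572 + 259)/(2*(48 + 259)) + 199919) = √((½)*(-313)/307 + 199919) = √((½)*(1/307)*(-313) + 199919) = √(-313/614 + 199919) = √(122749953/614) = √75368471142/614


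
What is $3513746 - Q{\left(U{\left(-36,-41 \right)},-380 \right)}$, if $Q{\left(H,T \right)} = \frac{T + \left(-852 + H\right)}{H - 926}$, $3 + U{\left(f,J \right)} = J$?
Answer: $\frac{1704166172}{485} \approx 3.5137 \cdot 10^{6}$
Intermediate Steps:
$U{\left(f,J \right)} = -3 + J$
$Q{\left(H,T \right)} = \frac{-852 + H + T}{-926 + H}$
$3513746 - Q{\left(U{\left(-36,-41 \right)},-380 \right)} = 3513746 - \frac{-852 - 44 - 380}{-926 - 44} = 3513746 - \frac{1}{-970} \left(-1276\right) = 3513746 - \left(- \frac{1}{970}\right) \left(-1276\right) = 3513746 - \frac{638}{485} = \frac{1704166172}{485}$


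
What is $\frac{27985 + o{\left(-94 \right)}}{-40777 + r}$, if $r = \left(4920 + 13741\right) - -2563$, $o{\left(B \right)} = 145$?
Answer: $- \frac{28130}{19553} \approx -1.4387$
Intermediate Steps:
$r = 21224$ ($r = 18661 + 2563 = 21224$)
$\frac{27985 + o{\left(-94 \right)}}{-40777 + r} = \frac{27985 + 145}{-40777 + 21224} = \frac{28130}{-19553} = 28130 \left(- \frac{1}{19553}\right) = - \frac{28130}{19553}$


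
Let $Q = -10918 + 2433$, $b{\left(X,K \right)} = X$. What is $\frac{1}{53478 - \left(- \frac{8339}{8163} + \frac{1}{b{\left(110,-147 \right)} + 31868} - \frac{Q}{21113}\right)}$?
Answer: $\frac{5511261808782}{294734674032200833} \approx 1.8699 \cdot 10^{-5}$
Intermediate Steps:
$Q = -8485$
$\frac{1}{53478 - \left(- \frac{8339}{8163} + \frac{1}{b{\left(110,-147 \right)} + 31868} - \frac{Q}{21113}\right)} = \frac{1}{53478 - \left(- \frac{106798252}{172345419} + \frac{1}{110 + 31868}\right)} = \frac{1}{53478 - - \frac{3415022157037}{5511261808782}} = \frac{1}{53478 + \left(\left(\frac{8339}{8163} - \frac{8485}{21113}\right) - \frac{1}{31978}\right)} = \frac{1}{53478 + \left(\frac{106798252}{172345419} - \frac{1}{31978}\right)} = \frac{1}{53478 + \frac{3415022157037}{5511261808782}} = \frac{1}{\frac{294734674032200833}{5511261808782}} = \frac{5511261808782}{294734674032200833}$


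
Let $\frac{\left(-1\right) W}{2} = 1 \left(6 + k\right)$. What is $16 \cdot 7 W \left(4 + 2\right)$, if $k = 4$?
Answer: $-13440$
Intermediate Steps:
$W = -20$ ($W = - 2 \cdot 1 \left(6 + 4\right) = - 2 \cdot 1 \cdot 10 = \left(-2\right) 10 = -20$)
$16 \cdot 7 W \left(4 + 2\right) = 16 \cdot 7 \left(- 20 \left(4 + 2\right)\right) = 112 \left(\left(-20\right) 6\right) = 112 \left(-120\right) = -13440$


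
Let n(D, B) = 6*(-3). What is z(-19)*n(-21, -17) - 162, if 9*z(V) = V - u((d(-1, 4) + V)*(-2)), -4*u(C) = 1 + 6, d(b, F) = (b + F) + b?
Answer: -255/2 ≈ -127.50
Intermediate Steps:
d(b, F) = F + 2*b (d(b, F) = (F + b) + b = F + 2*b)
n(D, B) = -18
u(C) = -7/4 (u(C) = -(1 + 6)/4 = -1/4*7 = -7/4)
z(V) = 7/36 + V/9 (z(V) = (V - 1*(-7/4))/9 = (V + 7/4)/9 = (7/4 + V)/9 = 7/36 + V/9)
z(-19)*n(-21, -17) - 162 = (7/36 + (1/9)*(-19))*(-18) - 162 = (7/36 - 19/9)*(-18) - 162 = -23/12*(-18) - 162 = 69/2 - 162 = -255/2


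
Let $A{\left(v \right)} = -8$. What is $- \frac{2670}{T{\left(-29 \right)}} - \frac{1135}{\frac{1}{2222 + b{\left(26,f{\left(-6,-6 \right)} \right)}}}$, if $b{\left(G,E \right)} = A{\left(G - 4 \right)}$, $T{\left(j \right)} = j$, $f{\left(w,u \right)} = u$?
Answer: $- \frac{72871140}{29} \approx -2.5128 \cdot 10^{6}$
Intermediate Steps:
$b{\left(G,E \right)} = -8$
$- \frac{2670}{T{\left(-29 \right)}} - \frac{1135}{\frac{1}{2222 + b{\left(26,f{\left(-6,-6 \right)} \right)}}} = - \frac{2670}{-29} - \frac{1135}{\frac{1}{2222 - 8}} = \left(-2670\right) \left(- \frac{1}{29}\right) - \frac{1135}{\frac{1}{2214}} = \frac{2670}{29} - 1135 \frac{1}{\frac{1}{2214}} = \frac{2670}{29} - 2512890 = - \frac{72871140}{29}$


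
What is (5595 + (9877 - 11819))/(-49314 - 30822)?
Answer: -3653/80136 ≈ -0.045585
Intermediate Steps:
(5595 + (9877 - 11819))/(-49314 - 30822) = (5595 - 1942)/(-80136) = 3653*(-1/80136) = -3653/80136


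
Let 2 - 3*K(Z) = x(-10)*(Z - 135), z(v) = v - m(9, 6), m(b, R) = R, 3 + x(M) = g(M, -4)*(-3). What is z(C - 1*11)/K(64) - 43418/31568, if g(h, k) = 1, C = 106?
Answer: -209671/104569 ≈ -2.0051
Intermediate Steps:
x(M) = -6 (x(M) = -3 + 1*(-3) = -3 - 3 = -6)
z(v) = -6 + v (z(v) = v - 1*6 = v - 6 = -6 + v)
K(Z) = -808/3 + 2*Z (K(Z) = 2/3 - (-2)*(Z - 135) = 2/3 - (-2)*(-135 + Z) = 2/3 - (810 - 6*Z)/3 = 2/3 + (-270 + 2*Z) = -808/3 + 2*Z)
z(C - 1*11)/K(64) - 43418/31568 = (-6 + (106 - 1*11))/(-808/3 + 2*64) - 43418/31568 = (-6 + (106 - 11))/(-808/3 + 128) - 43418*1/31568 = (-6 + 95)/(-424/3) - 21709/15784 = 89*(-3/424) - 21709/15784 = -267/424 - 21709/15784 = -209671/104569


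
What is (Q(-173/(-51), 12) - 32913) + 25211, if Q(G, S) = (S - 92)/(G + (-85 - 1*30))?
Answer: -10958926/1423 ≈ -7701.3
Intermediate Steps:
Q(G, S) = (-92 + S)/(-115 + G) (Q(G, S) = (-92 + S)/(G + (-85 - 30)) = (-92 + S)/(G - 115) = (-92 + S)/(-115 + G))
(Q(-173/(-51), 12) - 32913) + 25211 = ((-92 + 12)/(-115 - 173/(-51)) - 32913) + 25211 = (-80/(-115 - 173*(-1/51)) - 32913) + 25211 = (-80/(-115 + 173/51) - 32913) + 25211 = (-80/(-5692/51) - 32913) + 25211 = (-51/5692*(-80) - 32913) + 25211 = (1020/1423 - 32913) + 25211 = -46834179/1423 + 25211 = -10958926/1423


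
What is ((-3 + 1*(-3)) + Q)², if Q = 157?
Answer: 22801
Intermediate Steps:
((-3 + 1*(-3)) + Q)² = ((-3 + 1*(-3)) + 157)² = ((-3 - 3) + 157)² = (-6 + 157)² = 151² = 22801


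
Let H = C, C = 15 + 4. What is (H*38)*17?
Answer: 12274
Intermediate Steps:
C = 19
H = 19
(H*38)*17 = (19*38)*17 = 722*17 = 12274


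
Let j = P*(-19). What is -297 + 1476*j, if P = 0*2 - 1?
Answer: 27747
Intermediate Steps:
P = -1 (P = 0 - 1 = -1)
j = 19 (j = -1*(-19) = 19)
-297 + 1476*j = -297 + 1476*19 = -297 + 28044 = 27747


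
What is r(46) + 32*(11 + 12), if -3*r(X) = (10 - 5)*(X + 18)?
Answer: 1888/3 ≈ 629.33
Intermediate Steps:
r(X) = -30 - 5*X/3 (r(X) = -(10 - 5)*(X + 18)/3 = -5*(18 + X)/3 = -(90 + 5*X)/3 = -30 - 5*X/3)
r(46) + 32*(11 + 12) = (-30 - 5/3*46) + 32*(11 + 12) = (-30 - 230/3) + 32*23 = -320/3 + 736 = 1888/3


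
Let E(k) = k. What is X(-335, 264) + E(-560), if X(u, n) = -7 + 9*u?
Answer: -3582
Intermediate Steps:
X(-335, 264) + E(-560) = (-7 + 9*(-335)) - 560 = (-7 - 3015) - 560 = -3022 - 560 = -3582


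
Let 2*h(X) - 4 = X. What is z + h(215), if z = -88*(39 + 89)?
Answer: -22309/2 ≈ -11155.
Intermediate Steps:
z = -11264 (z = -88*128 = -11264)
h(X) = 2 + X/2
z + h(215) = -11264 + (2 + (1/2)*215) = -11264 + (2 + 215/2) = -11264 + 219/2 = -22309/2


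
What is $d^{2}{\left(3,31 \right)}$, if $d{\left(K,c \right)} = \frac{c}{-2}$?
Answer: $\frac{961}{4} \approx 240.25$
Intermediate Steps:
$d{\left(K,c \right)} = - \frac{c}{2}$ ($d{\left(K,c \right)} = c \left(- \frac{1}{2}\right) = - \frac{c}{2}$)
$d^{2}{\left(3,31 \right)} = \left(\left(- \frac{1}{2}\right) 31\right)^{2} = \left(- \frac{31}{2}\right)^{2} = \frac{961}{4}$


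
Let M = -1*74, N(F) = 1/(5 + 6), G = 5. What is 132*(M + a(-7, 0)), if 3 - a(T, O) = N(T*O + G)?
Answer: -9384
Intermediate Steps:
N(F) = 1/11
a(T, O) = 32/11 (a(T, O) = 3 - 1*1/11 = 3 - 1/11 = 32/11)
M = -74
132*(M + a(-7, 0)) = 132*(-74 + 32/11) = 132*(-782/11) = -9384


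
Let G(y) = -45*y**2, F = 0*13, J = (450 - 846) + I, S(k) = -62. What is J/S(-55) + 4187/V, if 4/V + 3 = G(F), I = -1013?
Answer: -386573/124 ≈ -3117.5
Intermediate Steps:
J = -1409 (J = (450 - 846) - 1013 = -396 - 1013 = -1409)
F = 0
V = -4/3 (V = 4/(-3 - 45*0**2) = 4/(-3 - 45*0) = 4/(-3 + 0) = 4/(-3) = 4*(-1/3) = -4/3 ≈ -1.3333)
J/S(-55) + 4187/V = -1409/(-62) + 4187/(-4/3) = -1409*(-1/62) + 4187*(-3/4) = 1409/62 - 12561/4 = -386573/124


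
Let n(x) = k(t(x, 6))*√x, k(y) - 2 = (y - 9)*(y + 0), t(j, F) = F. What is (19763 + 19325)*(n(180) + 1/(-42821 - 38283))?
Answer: -2443/5069 - 3752448*√5 ≈ -8.3907e+6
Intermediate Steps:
k(y) = 2 + y*(-9 + y) (k(y) = 2 + (y - 9)*(y + 0) = 2 + (-9 + y)*y = 2 + y*(-9 + y))
n(x) = -16*√x (n(x) = (2 + 6² - 9*6)*√x = (2 + 36 - 54)*√x = -16*√x)
(19763 + 19325)*(n(180) + 1/(-42821 - 38283)) = (19763 + 19325)*(-96*√5 + 1/(-42821 - 38283)) = 39088*(-96*√5 + 1/(-81104)) = 39088*(-96*√5 - 1/81104) = 39088*(-1/81104 - 96*√5) = -2443/5069 - 3752448*√5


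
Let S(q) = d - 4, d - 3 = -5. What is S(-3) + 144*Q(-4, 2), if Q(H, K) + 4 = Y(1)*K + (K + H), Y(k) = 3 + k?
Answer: 282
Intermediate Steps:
d = -2 (d = 3 - 5 = -2)
S(q) = -6 (S(q) = -2 - 4 = -6)
Q(H, K) = -4 + H + 5*K (Q(H, K) = -4 + ((3 + 1)*K + (K + H)) = -4 + (4*K + (H + K)) = -4 + (H + 5*K) = -4 + H + 5*K)
S(-3) + 144*Q(-4, 2) = -6 + 144*(-4 - 4 + 5*2) = -6 + 144*(-4 - 4 + 10) = -6 + 144*2 = -6 + 288 = 282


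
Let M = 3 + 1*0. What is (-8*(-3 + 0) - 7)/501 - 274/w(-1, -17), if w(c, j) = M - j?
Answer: -68467/5010 ≈ -13.666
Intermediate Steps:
M = 3 (M = 3 + 0 = 3)
w(c, j) = 3 - j
(-8*(-3 + 0) - 7)/501 - 274/w(-1, -17) = (-8*(-3 + 0) - 7)/501 - 274/(3 - 1*(-17)) = (-8*(-3) - 7)*(1/501) - 274/(3 + 17) = (24 - 7)*(1/501) - 274/20 = 17*(1/501) - 274*1/20 = 17/501 - 137/10 = -68467/5010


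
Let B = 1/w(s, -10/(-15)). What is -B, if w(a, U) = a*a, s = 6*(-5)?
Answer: -1/900 ≈ -0.0011111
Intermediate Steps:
s = -30
w(a, U) = a²
B = 1/900 (B = 1/((-30)²) = 1/900 ≈ 0.0011111)
-B = -1*1/900 = -1/900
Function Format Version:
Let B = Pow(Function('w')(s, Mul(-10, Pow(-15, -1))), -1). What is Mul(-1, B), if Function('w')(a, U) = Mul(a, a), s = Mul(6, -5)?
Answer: Rational(-1, 900) ≈ -0.0011111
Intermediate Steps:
s = -30
Function('w')(a, U) = Pow(a, 2)
B = Rational(1, 900) (B = Pow(Pow(-30, 2), -1) = Pow(900, -1) = Rational(1, 900) ≈ 0.0011111)
Mul(-1, B) = Mul(-1, Rational(1, 900)) = Rational(-1, 900)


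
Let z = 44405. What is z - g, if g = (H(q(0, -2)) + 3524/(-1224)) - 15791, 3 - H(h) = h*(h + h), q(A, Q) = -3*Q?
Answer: 18441971/306 ≈ 60268.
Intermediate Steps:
H(h) = 3 - 2*h² (H(h) = 3 - h*(h + h) = 3 - h*2*h = 3 - 2*h²)
g = -4854041/306 (g = ((3 - 2*(-3*(-2))²) + 3524/(-1224)) - 15791 = ((3 - 2*6²) + 3524*(-1/1224)) - 15791 = ((3 - 2*36) - 881/306) - 15791 = ((3 - 72) - 881/306) - 15791 = (-69 - 881/306) - 15791 = -21995/306 - 15791 = -4854041/306 ≈ -15863.)
z - g = 44405 - 1*(-4854041/306) = 44405 + 4854041/306 = 18441971/306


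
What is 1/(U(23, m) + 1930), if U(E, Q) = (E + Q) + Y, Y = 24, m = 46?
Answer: 1/2023 ≈ 0.00049432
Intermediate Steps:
U(E, Q) = 24 + E + Q (U(E, Q) = (E + Q) + 24 = 24 + E + Q)
1/(U(23, m) + 1930) = 1/((24 + 23 + 46) + 1930) = 1/(93 + 1930) = 1/2023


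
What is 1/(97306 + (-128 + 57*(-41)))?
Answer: 1/94841 ≈ 1.0544e-5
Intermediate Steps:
1/(97306 + (-128 + 57*(-41))) = 1/(97306 + (-128 - 2337)) = 1/(97306 - 2465) = 1/94841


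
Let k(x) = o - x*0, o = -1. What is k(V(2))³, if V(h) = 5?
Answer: -1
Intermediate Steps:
k(x) = -1 (k(x) = -1 - x*0 = -1 - 1*0 = -1 + 0 = -1)
k(V(2))³ = (-1)³ = -1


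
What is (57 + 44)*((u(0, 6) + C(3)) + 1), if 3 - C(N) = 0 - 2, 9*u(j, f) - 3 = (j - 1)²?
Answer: 5858/9 ≈ 650.89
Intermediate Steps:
u(j, f) = ⅓ + (-1 + j)²/9 (u(j, f) = ⅓ + (j - 1)²/9 = ⅓ + (-1 + j)²/9)
C(N) = 5 (C(N) = 3 - (0 - 2) = 3 - 1*(-2) = 3 + 2 = 5)
(57 + 44)*((u(0, 6) + C(3)) + 1) = (57 + 44)*(((⅓ + (-1 + 0)²/9) + 5) + 1) = 101*(((⅓ + (⅑)*(-1)²) + 5) + 1) = 101*(((⅓ + (⅑)*1) + 5) + 1) = 101*(((⅓ + ⅑) + 5) + 1) = 101*((4/9 + 5) + 1) = 101*(49/9 + 1) = 101*(58/9) = 5858/9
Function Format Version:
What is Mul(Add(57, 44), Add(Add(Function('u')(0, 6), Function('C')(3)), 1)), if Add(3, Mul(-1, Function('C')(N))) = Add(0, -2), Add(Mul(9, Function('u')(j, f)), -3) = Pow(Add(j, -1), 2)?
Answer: Rational(5858, 9) ≈ 650.89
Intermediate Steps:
Function('u')(j, f) = Add(Rational(1, 3), Mul(Rational(1, 9), Pow(Add(-1, j), 2))) (Function('u')(j, f) = Add(Rational(1, 3), Mul(Rational(1, 9), Pow(Add(j, -1), 2))) = Add(Rational(1, 3), Mul(Rational(1, 9), Pow(Add(-1, j), 2))))
Function('C')(N) = 5 (Function('C')(N) = Add(3, Mul(-1, Add(0, -2))) = Add(3, Mul(-1, -2)) = Add(3, 2) = 5)
Mul(Add(57, 44), Add(Add(Function('u')(0, 6), Function('C')(3)), 1)) = Mul(Add(57, 44), Add(Add(Add(Rational(1, 3), Mul(Rational(1, 9), Pow(Add(-1, 0), 2))), 5), 1)) = Mul(101, Add(Add(Add(Rational(1, 3), Mul(Rational(1, 9), Pow(-1, 2))), 5), 1)) = Mul(101, Add(Add(Add(Rational(1, 3), Mul(Rational(1, 9), 1)), 5), 1)) = Mul(101, Add(Add(Add(Rational(1, 3), Rational(1, 9)), 5), 1)) = Mul(101, Add(Add(Rational(4, 9), 5), 1)) = Mul(101, Add(Rational(49, 9), 1)) = Mul(101, Rational(58, 9)) = Rational(5858, 9)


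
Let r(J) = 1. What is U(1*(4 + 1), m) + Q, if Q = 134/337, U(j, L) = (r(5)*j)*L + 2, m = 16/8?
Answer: 4178/337 ≈ 12.398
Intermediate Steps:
m = 2 (m = 16*(1/8) = 2)
U(j, L) = 2 + L*j (U(j, L) = (1*j)*L + 2 = j*L + 2 = L*j + 2 = 2 + L*j)
Q = 134/337 (Q = 134*(1/337) = 134/337 ≈ 0.39763)
U(1*(4 + 1), m) + Q = (2 + 2*(1*(4 + 1))) + 134/337 = (2 + 2*(1*5)) + 134/337 = (2 + 2*5) + 134/337 = (2 + 10) + 134/337 = 12 + 134/337 = 4178/337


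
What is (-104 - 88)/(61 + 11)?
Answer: -8/3 ≈ -2.6667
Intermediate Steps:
(-104 - 88)/(61 + 11) = -192/72 = -192*1/72 = -8/3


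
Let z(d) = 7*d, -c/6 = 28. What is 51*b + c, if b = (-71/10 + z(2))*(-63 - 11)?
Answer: -131043/5 ≈ -26209.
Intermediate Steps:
c = -168 (c = -6*28 = -168)
b = -2553/5 (b = (-71/10 + 7*2)*(-63 - 11) = (-71*⅒ + 14)*(-74) = (-71/10 + 14)*(-74) = (69/10)*(-74) = -2553/5 ≈ -510.60)
51*b + c = 51*(-2553/5) - 168 = -130203/5 - 168 = -131043/5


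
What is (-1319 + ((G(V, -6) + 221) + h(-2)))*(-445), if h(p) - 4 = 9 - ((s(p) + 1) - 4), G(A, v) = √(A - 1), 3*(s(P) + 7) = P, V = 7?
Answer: 1434235/3 - 445*√6 ≈ 4.7699e+5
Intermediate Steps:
s(P) = -7 + P/3
G(A, v) = √(-1 + A)
h(p) = 23 - p/3 (h(p) = 4 + (9 - (((-7 + p/3) + 1) - 4)) = 4 + (9 - ((-6 + p/3) - 4)) = 4 + (9 - (-10 + p/3)) = 4 + (9 + (10 - p/3)) = 4 + (19 - p/3) = 23 - p/3)
(-1319 + ((G(V, -6) + 221) + h(-2)))*(-445) = (-1319 + ((√(-1 + 7) + 221) + (23 - ⅓*(-2))))*(-445) = (-1319 + ((√6 + 221) + (23 + ⅔)))*(-445) = (-1319 + ((221 + √6) + 71/3))*(-445) = (-1319 + (734/3 + √6))*(-445) = (-3223/3 + √6)*(-445) = 1434235/3 - 445*√6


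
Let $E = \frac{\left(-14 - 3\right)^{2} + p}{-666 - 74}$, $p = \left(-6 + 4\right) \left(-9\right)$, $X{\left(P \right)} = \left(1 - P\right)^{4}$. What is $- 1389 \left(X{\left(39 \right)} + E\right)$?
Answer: $- \frac{2143227462537}{740} \approx -2.8963 \cdot 10^{9}$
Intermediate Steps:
$p = 18$ ($p = \left(-2\right) \left(-9\right) = 18$)
$E = - \frac{307}{740}$ ($E = \frac{\left(-14 - 3\right)^{2} + 18}{-666 - 74} = \frac{\left(-17\right)^{2} + 18}{-740} = \left(289 + 18\right) \left(- \frac{1}{740}\right) = 307 \left(- \frac{1}{740}\right) = - \frac{307}{740} \approx -0.41487$)
$- 1389 \left(X{\left(39 \right)} + E\right) = - 1389 \left(\left(-1 + 39\right)^{4} - \frac{307}{740}\right) = - 1389 \left(38^{4} - \frac{307}{740}\right) = - 1389 \left(2085136 - \frac{307}{740}\right) = \left(-1389\right) \frac{1543000333}{740} = - \frac{2143227462537}{740}$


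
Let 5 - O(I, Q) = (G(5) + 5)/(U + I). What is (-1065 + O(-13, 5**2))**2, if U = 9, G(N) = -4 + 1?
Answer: 4490161/4 ≈ 1.1225e+6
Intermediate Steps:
G(N) = -3
O(I, Q) = 5 - 2/(9 + I) (O(I, Q) = 5 - (-3 + 5)/(9 + I) = 5 - 2/(9 + I))
(-1065 + O(-13, 5**2))**2 = (-1065 + (43 + 5*(-13))/(9 - 13))**2 = (-1065 + (43 - 65)/(-4))**2 = (-1065 - 1/4*(-22))**2 = (-1065 + 11/2)**2 = (-2119/2)**2 = 4490161/4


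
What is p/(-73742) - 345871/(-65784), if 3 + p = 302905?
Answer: 2789557057/2425521864 ≈ 1.1501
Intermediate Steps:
p = 302902 (p = -3 + 302905 = 302902)
p/(-73742) - 345871/(-65784) = 302902/(-73742) - 345871/(-65784) = 302902*(-1/73742) - 345871*(-1/65784) = -151451/36871 + 345871/65784 = 2789557057/2425521864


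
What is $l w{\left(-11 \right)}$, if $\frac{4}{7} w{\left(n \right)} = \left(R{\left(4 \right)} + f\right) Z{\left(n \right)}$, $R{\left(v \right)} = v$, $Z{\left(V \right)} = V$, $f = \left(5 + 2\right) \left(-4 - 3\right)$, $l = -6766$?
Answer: $- \frac{11722095}{2} \approx -5.861 \cdot 10^{6}$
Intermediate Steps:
$f = -49$ ($f = 7 \left(-7\right) = -49$)
$w{\left(n \right)} = - \frac{315 n}{4}$ ($w{\left(n \right)} = \frac{7 \left(4 - 49\right) n}{4} = \frac{7 \left(- 45 n\right)}{4} = - \frac{315 n}{4}$)
$l w{\left(-11 \right)} = - 6766 \left(\left(- \frac{315}{4}\right) \left(-11\right)\right) = \left(-6766\right) \frac{3465}{4} = - \frac{11722095}{2}$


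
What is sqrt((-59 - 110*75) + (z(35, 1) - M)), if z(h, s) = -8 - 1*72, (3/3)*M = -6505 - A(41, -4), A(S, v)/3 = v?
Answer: 2*I*sqrt(474) ≈ 43.543*I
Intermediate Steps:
A(S, v) = 3*v
M = -6493 (M = -6505 - 3*(-4) = -6505 - 1*(-12) = -6505 + 12 = -6493)
z(h, s) = -80 (z(h, s) = -8 - 72 = -80)
sqrt((-59 - 110*75) + (z(35, 1) - M)) = sqrt((-59 - 110*75) + (-80 - 1*(-6493))) = sqrt((-59 - 8250) + (-80 + 6493)) = sqrt(-8309 + 6413) = sqrt(-1896) = 2*I*sqrt(474)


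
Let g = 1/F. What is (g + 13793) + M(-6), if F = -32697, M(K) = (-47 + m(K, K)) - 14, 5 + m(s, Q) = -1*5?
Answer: 448668233/32697 ≈ 13722.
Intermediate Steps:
m(s, Q) = -10 (m(s, Q) = -5 - 1*5 = -5 - 5 = -10)
M(K) = -71 (M(K) = (-47 - 10) - 14 = -57 - 14 = -71)
g = -1/32697 (g = 1/(-32697) = -1/32697 ≈ -3.0584e-5)
(g + 13793) + M(-6) = (-1/32697 + 13793) - 71 = 450989720/32697 - 71 = 448668233/32697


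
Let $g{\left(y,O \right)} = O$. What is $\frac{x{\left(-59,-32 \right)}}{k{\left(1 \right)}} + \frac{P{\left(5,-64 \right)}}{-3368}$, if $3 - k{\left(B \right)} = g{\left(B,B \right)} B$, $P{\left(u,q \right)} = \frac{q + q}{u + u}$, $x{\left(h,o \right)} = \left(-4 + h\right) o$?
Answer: $\frac{2121848}{2105} \approx 1008.0$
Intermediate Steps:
$x{\left(h,o \right)} = o \left(-4 + h\right)$
$P{\left(u,q \right)} = \frac{q}{u}$ ($P{\left(u,q \right)} = \frac{2 q}{2 u} = 2 q \frac{1}{2 u} = \frac{q}{u}$)
$k{\left(B \right)} = 3 - B^{2}$ ($k{\left(B \right)} = 3 - B B = 3 - B^{2}$)
$\frac{x{\left(-59,-32 \right)}}{k{\left(1 \right)}} + \frac{P{\left(5,-64 \right)}}{-3368} = \frac{\left(-32\right) \left(-4 - 59\right)}{3 - 1^{2}} + \frac{\left(-64\right) \frac{1}{5}}{-3368} = \frac{\left(-32\right) \left(-63\right)}{3 - 1} + \left(-64\right) \frac{1}{5} \left(- \frac{1}{3368}\right) = \frac{2016}{3 - 1} - - \frac{8}{2105} = \frac{2016}{2} + \frac{8}{2105} = 2016 \cdot \frac{1}{2} + \frac{8}{2105} = 1008 + \frac{8}{2105} = \frac{2121848}{2105}$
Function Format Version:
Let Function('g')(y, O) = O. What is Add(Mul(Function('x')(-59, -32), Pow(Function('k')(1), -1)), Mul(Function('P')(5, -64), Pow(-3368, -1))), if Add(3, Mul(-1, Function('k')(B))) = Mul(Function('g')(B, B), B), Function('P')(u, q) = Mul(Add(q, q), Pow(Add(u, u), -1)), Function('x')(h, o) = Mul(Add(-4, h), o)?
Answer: Rational(2121848, 2105) ≈ 1008.0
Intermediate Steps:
Function('x')(h, o) = Mul(o, Add(-4, h))
Function('P')(u, q) = Mul(q, Pow(u, -1)) (Function('P')(u, q) = Mul(Mul(2, q), Pow(Mul(2, u), -1)) = Mul(Mul(2, q), Mul(Rational(1, 2), Pow(u, -1))) = Mul(q, Pow(u, -1)))
Function('k')(B) = Add(3, Mul(-1, Pow(B, 2))) (Function('k')(B) = Add(3, Mul(-1, Mul(B, B))) = Add(3, Mul(-1, Pow(B, 2))))
Add(Mul(Function('x')(-59, -32), Pow(Function('k')(1), -1)), Mul(Function('P')(5, -64), Pow(-3368, -1))) = Add(Mul(Mul(-32, Add(-4, -59)), Pow(Add(3, Mul(-1, Pow(1, 2))), -1)), Mul(Mul(-64, Pow(5, -1)), Pow(-3368, -1))) = Add(Mul(Mul(-32, -63), Pow(Add(3, Mul(-1, 1)), -1)), Mul(Mul(-64, Rational(1, 5)), Rational(-1, 3368))) = Add(Mul(2016, Pow(Add(3, -1), -1)), Mul(Rational(-64, 5), Rational(-1, 3368))) = Add(Mul(2016, Pow(2, -1)), Rational(8, 2105)) = Add(Mul(2016, Rational(1, 2)), Rational(8, 2105)) = Add(1008, Rational(8, 2105)) = Rational(2121848, 2105)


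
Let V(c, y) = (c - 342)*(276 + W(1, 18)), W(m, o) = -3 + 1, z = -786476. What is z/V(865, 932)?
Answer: -393238/71651 ≈ -5.4882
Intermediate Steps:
W(m, o) = -2
V(c, y) = -93708 + 274*c (V(c, y) = (c - 342)*(276 - 2) = (-342 + c)*274 = -93708 + 274*c)
z/V(865, 932) = -786476/(-93708 + 274*865) = -786476/(-93708 + 237010) = -786476/143302 = -786476*1/143302 = -393238/71651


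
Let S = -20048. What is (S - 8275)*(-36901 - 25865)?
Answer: 1777721418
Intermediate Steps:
(S - 8275)*(-36901 - 25865) = (-20048 - 8275)*(-36901 - 25865) = -28323*(-62766) = 1777721418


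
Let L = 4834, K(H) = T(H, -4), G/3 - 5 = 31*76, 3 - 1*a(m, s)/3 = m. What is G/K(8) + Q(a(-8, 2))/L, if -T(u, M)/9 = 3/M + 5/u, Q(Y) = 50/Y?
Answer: 502175281/79761 ≈ 6296.0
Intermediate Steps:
a(m, s) = 9 - 3*m
G = 7083 (G = 15 + 3*(31*76) = 15 + 3*2356 = 15 + 7068 = 7083)
T(u, M) = -45/u - 27/M (T(u, M) = -9*(3/M + 5/u) = -45/u - 27/M)
K(H) = 27/4 - 45/H (K(H) = -45/H - 27/(-4) = -45/H - 27*(-¼) = -45/H + 27/4 = 27/4 - 45/H)
G/K(8) + Q(a(-8, 2))/L = 7083/(27/4 - 45/8) + (50/(9 - 3*(-8)))/4834 = 7083/(27/4 - 45*⅛) + (50/(9 + 24))*(1/4834) = 7083/(27/4 - 45/8) + (50/33)*(1/4834) = 7083/(9/8) + (50*(1/33))*(1/4834) = 7083*(8/9) + (50/33)*(1/4834) = 6296 + 25/79761 = 502175281/79761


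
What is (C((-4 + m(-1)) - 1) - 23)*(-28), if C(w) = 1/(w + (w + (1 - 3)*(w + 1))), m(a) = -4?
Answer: 658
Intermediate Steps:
C(w) = -½ (C(w) = 1/(w + (w - 2*(1 + w))) = 1/(w + (w + (-2 - 2*w))) = 1/(w + (-2 - w)) = 1/(-2) = -½)
(C((-4 + m(-1)) - 1) - 23)*(-28) = (-½ - 23)*(-28) = -47/2*(-28) = 658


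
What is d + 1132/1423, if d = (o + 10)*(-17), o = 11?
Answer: -506879/1423 ≈ -356.20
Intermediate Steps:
d = -357 (d = (11 + 10)*(-17) = 21*(-17) = -357)
d + 1132/1423 = -357 + 1132/1423 = -506879/1423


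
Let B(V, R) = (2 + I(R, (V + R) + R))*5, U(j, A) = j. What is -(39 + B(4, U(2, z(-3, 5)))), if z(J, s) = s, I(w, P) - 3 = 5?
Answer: -89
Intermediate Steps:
I(w, P) = 8 (I(w, P) = 3 + 5 = 8)
B(V, R) = 50 (B(V, R) = (2 + 8)*5 = 10*5 = 50)
-(39 + B(4, U(2, z(-3, 5)))) = -(39 + 50) = -1*89 = -89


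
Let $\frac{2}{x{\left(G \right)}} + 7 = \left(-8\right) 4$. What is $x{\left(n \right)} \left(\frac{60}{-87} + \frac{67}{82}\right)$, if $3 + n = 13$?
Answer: $- \frac{101}{15457} \approx -0.0065343$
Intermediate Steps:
$n = 10$ ($n = -3 + 13 = 10$)
$x{\left(G \right)} = - \frac{2}{39}$ ($x{\left(G \right)} = \frac{2}{-7 - 32} = \frac{2}{-39} = 2 \left(- \frac{1}{39}\right) = - \frac{2}{39}$)
$x{\left(n \right)} \left(\frac{60}{-87} + \frac{67}{82}\right) = - \frac{2 \left(\frac{60}{-87} + \frac{67}{82}\right)}{39} = - \frac{2 \left(60 \left(- \frac{1}{87}\right) + 67 \cdot \frac{1}{82}\right)}{39} = - \frac{2 \left(- \frac{20}{29} + \frac{67}{82}\right)}{39} = \left(- \frac{2}{39}\right) \frac{303}{2378} = - \frac{101}{15457}$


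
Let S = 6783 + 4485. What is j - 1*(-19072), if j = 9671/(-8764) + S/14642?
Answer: 1223661820553/64161244 ≈ 19072.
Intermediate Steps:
S = 11268
j = -21425015/64161244 (j = 9671/(-8764) + 11268/14642 = 9671*(-1/8764) + 11268*(1/14642) = -9671/8764 + 5634/7321 = -21425015/64161244 ≈ -0.33392)
j - 1*(-19072) = -21425015/64161244 - 1*(-19072) = -21425015/64161244 + 19072 = 1223661820553/64161244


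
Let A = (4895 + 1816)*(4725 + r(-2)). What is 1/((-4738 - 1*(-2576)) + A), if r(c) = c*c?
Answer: 1/31734157 ≈ 3.1512e-8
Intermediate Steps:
r(c) = c**2
A = 31736319 (A = (4895 + 1816)*(4725 + (-2)**2) = 6711*(4725 + 4) = 6711*4729 = 31736319)
1/((-4738 - 1*(-2576)) + A) = 1/((-4738 - 1*(-2576)) + 31736319) = 1/((-4738 + 2576) + 31736319) = 1/(-2162 + 31736319) = 1/31734157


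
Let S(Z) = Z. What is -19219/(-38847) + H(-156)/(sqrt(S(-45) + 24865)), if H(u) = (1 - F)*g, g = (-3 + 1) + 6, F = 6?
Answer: 19219/38847 - 2*sqrt(6205)/1241 ≈ 0.36779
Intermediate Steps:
g = 4 (g = -2 + 6 = 4)
H(u) = -20 (H(u) = (1 - 1*6)*4 = (1 - 6)*4 = -5*4 = -20)
-19219/(-38847) + H(-156)/(sqrt(S(-45) + 24865)) = -19219/(-38847) - 20/sqrt(-45 + 24865) = -19219*(-1/38847) - 20*sqrt(6205)/12410 = 19219/38847 - 20*sqrt(6205)/12410 = 19219/38847 - 2*sqrt(6205)/1241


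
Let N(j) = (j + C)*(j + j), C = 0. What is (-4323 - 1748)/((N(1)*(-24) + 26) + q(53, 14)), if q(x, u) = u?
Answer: 6071/8 ≈ 758.88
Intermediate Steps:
N(j) = 2*j² (N(j) = (j + 0)*(j + j) = j*(2*j) = 2*j²)
(-4323 - 1748)/((N(1)*(-24) + 26) + q(53, 14)) = (-4323 - 1748)/(((2*1²)*(-24) + 26) + 14) = -6071/(((2*1)*(-24) + 26) + 14) = -6071/((2*(-24) + 26) + 14) = -6071/((-48 + 26) + 14) = -6071/(-22 + 14) = -6071/(-8) = -6071*(-⅛) = 6071/8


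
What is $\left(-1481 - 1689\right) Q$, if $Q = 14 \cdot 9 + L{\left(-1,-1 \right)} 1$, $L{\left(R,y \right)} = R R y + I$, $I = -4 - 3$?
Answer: $-374060$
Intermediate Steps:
$I = -7$ ($I = -4 - 3 = -7$)
$L{\left(R,y \right)} = -7 + y R^{2}$ ($L{\left(R,y \right)} = R R y - 7 = R^{2} y - 7 = y R^{2} - 7 = -7 + y R^{2}$)
$Q = 118$ ($Q = 14 \cdot 9 + \left(-7 - \left(-1\right)^{2}\right) 1 = 126 + \left(-7 - 1\right) 1 = 126 - 8 = 118$)
$\left(-1481 - 1689\right) Q = \left(-1481 - 1689\right) 118 = \left(-3170\right) 118 = -374060$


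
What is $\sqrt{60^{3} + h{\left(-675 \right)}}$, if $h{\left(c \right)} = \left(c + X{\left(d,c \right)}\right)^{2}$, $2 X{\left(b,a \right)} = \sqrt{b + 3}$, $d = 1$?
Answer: $2 \sqrt{167569} \approx 818.7$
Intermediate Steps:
$X{\left(b,a \right)} = \frac{\sqrt{3 + b}}{2}$ ($X{\left(b,a \right)} = \frac{\sqrt{b + 3}}{2} = \frac{\sqrt{3 + b}}{2}$)
$h{\left(c \right)} = \left(1 + c\right)^{2}$ ($h{\left(c \right)} = \left(c + \frac{\sqrt{3 + 1}}{2}\right)^{2} = \left(c + \frac{\sqrt{4}}{2}\right)^{2} = \left(c + \frac{1}{2} \cdot 2\right)^{2} = \left(c + 1\right)^{2} = \left(1 + c\right)^{2}$)
$\sqrt{60^{3} + h{\left(-675 \right)}} = \sqrt{60^{3} + \left(1 - 675\right)^{2}} = \sqrt{216000 + \left(-674\right)^{2}} = \sqrt{216000 + 454276} = \sqrt{670276} = 2 \sqrt{167569}$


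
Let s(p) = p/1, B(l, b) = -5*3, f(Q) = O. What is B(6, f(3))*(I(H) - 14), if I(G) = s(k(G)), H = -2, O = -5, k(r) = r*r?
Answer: 150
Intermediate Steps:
k(r) = r²
f(Q) = -5
B(l, b) = -15
s(p) = p (s(p) = p*1 = p)
I(G) = G²
B(6, f(3))*(I(H) - 14) = -15*((-2)² - 14) = -15*(4 - 14) = -15*(-10) = 150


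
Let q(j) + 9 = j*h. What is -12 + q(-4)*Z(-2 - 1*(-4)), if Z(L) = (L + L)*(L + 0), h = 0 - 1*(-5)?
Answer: -244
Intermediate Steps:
h = 5 (h = 0 + 5 = 5)
Z(L) = 2*L**2 (Z(L) = (2*L)*L = 2*L**2)
q(j) = -9 + 5*j (q(j) = -9 + j*5 = -9 + 5*j)
-12 + q(-4)*Z(-2 - 1*(-4)) = -12 + (-9 + 5*(-4))*(2*(-2 - 1*(-4))**2) = -12 + (-9 - 20)*(2*(-2 + 4)**2) = -12 - 58*2**2 = -12 - 58*4 = -12 - 29*8 = -12 - 232 = -244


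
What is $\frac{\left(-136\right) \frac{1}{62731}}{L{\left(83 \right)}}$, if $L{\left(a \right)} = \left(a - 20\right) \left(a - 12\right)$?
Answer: $- \frac{136}{280595763} \approx -4.8468 \cdot 10^{-7}$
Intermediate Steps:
$L{\left(a \right)} = \left(-20 + a\right) \left(-12 + a\right)$
$\frac{\left(-136\right) \frac{1}{62731}}{L{\left(83 \right)}} = \frac{\left(-136\right) \frac{1}{62731}}{240 + 83^{2} - 2656} = \frac{\left(-136\right) \frac{1}{62731}}{240 + 6889 - 2656} = - \frac{136}{62731 \cdot 4473} = \left(- \frac{136}{62731}\right) \frac{1}{4473} = - \frac{136}{280595763}$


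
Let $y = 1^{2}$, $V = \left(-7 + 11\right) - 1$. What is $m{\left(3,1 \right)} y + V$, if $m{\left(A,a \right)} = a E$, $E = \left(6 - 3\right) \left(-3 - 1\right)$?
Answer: $-9$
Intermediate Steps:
$E = -12$ ($E = 3 \left(-4\right) = -12$)
$V = 3$ ($V = 4 - 1 = 3$)
$y = 1$
$m{\left(A,a \right)} = - 12 a$ ($m{\left(A,a \right)} = a \left(-12\right) = - 12 a$)
$m{\left(3,1 \right)} y + V = \left(-12\right) 1 \cdot 1 + 3 = \left(-12\right) 1 + 3 = -12 + 3 = -9$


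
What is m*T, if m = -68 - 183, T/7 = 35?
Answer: -61495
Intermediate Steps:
T = 245 (T = 7*35 = 245)
m = -251
m*T = -251*245 = -61495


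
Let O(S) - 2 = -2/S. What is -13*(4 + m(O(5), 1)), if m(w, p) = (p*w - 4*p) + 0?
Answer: -104/5 ≈ -20.800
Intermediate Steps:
O(S) = 2 - 2/S
m(w, p) = -4*p + p*w (m(w, p) = (-4*p + p*w) + 0 = -4*p + p*w)
-13*(4 + m(O(5), 1)) = -13*(4 + 1*(-4 + (2 - 2/5))) = -13*(4 + 1*(-4 + 8/5)) = -13*(4 + 1*(-12/5)) = -13*(4 - 12/5) = -13*8/5 = -104/5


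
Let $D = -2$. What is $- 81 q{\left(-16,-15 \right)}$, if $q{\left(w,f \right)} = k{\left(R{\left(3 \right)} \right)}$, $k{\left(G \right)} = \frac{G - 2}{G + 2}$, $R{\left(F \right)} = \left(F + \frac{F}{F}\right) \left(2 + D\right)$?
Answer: $81$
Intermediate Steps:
$R{\left(F \right)} = 0$ ($R{\left(F \right)} = \left(F + \frac{F}{F}\right) \left(2 - 2\right) = \left(F + 1\right) 0 = \left(1 + F\right) 0 = 0$)
$k{\left(G \right)} = \frac{-2 + G}{2 + G}$
$q{\left(w,f \right)} = -1$ ($q{\left(w,f \right)} = \frac{-2 + 0}{2 + 0} = \frac{1}{2} \left(-2\right) = -1$)
$- 81 q{\left(-16,-15 \right)} = \left(-81\right) \left(-1\right) = 81$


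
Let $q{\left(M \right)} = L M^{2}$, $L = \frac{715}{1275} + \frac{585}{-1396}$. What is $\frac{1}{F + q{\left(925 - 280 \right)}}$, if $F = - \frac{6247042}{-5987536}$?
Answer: $\frac{1044825032}{61607286291659} \approx 1.6959 \cdot 10^{-5}$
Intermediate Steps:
$L = \frac{50453}{355980}$ ($L = 715 \cdot \frac{1}{1275} + 585 \left(- \frac{1}{1396}\right) = \frac{143}{255} - \frac{585}{1396} = \frac{50453}{355980} \approx 0.14173$)
$q{\left(M \right)} = \frac{50453 M^{2}}{355980}$
$F = \frac{3123521}{2993768}$ ($F = \left(-6247042\right) \left(- \frac{1}{5987536}\right) = \frac{3123521}{2993768} \approx 1.0433$)
$\frac{1}{F + q{\left(925 - 280 \right)}} = \frac{1}{\frac{3123521}{2993768} + \frac{50453 \left(925 - 280\right)^{2}}{355980}} = \frac{1}{\frac{3123521}{2993768} + \frac{50453 \cdot 645^{2}}{355980}} = \frac{1}{\frac{3123521}{2993768} + \frac{50453}{355980} \cdot 416025} = \frac{1}{\frac{3123521}{2993768} + \frac{1399313955}{23732}} = \frac{1}{\frac{61607286291659}{1044825032}} = \frac{1044825032}{61607286291659}$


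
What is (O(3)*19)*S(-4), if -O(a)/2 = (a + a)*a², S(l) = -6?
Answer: 12312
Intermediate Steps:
O(a) = -4*a³ (O(a) = -2*(a + a)*a² = -2*2*a*a² = -4*a³)
(O(3)*19)*S(-4) = (-4*3³*19)*(-6) = (-4*27*19)*(-6) = -108*19*(-6) = -2052*(-6) = 12312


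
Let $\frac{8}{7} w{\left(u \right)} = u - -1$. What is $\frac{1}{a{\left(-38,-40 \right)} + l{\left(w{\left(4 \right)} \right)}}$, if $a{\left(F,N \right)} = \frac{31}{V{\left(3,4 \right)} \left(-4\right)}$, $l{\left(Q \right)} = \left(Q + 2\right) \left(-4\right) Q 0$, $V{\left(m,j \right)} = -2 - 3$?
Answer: $\frac{20}{31} \approx 0.64516$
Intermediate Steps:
$V{\left(m,j \right)} = -5$
$w{\left(u \right)} = \frac{7}{8} + \frac{7 u}{8}$ ($w{\left(u \right)} = \frac{7 \left(u - -1\right)}{8} = \frac{7 \left(u + 1\right)}{8} = \frac{7 \left(1 + u\right)}{8} = \frac{7}{8} + \frac{7 u}{8}$)
$l{\left(Q \right)} = 0$ ($l{\left(Q \right)} = \left(2 + Q\right) \left(-4\right) 0 = \left(-8 - 4 Q\right) 0 = 0$)
$a{\left(F,N \right)} = \frac{31}{20}$ ($a{\left(F,N \right)} = \frac{31}{\left(-5\right) \left(-4\right)} = \frac{31}{20}$)
$\frac{1}{a{\left(-38,-40 \right)} + l{\left(w{\left(4 \right)} \right)}} = \frac{1}{\frac{31}{20} + 0} = \frac{1}{\frac{31}{20}} = \frac{20}{31}$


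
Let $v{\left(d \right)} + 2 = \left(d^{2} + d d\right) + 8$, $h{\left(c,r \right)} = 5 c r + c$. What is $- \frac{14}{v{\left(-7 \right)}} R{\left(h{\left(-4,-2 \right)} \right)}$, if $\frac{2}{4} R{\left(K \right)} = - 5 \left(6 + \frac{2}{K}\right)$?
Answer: $\frac{3815}{468} \approx 8.1517$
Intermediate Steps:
$h{\left(c,r \right)} = c + 5 c r$ ($h{\left(c,r \right)} = 5 c r + c = c + 5 c r$)
$v{\left(d \right)} = 6 + 2 d^{2}$ ($v{\left(d \right)} = -2 + \left(\left(d^{2} + d d\right) + 8\right) = -2 + \left(\left(d^{2} + d^{2}\right) + 8\right) = -2 + \left(2 d^{2} + 8\right) = -2 + \left(8 + 2 d^{2}\right) = 6 + 2 d^{2}$)
$R{\left(K \right)} = -60 - \frac{20}{K}$ ($R{\left(K \right)} = 2 \left(- 5 \left(6 + \frac{2}{K}\right)\right) = 2 \left(-30 - \frac{10}{K}\right) = -60 - \frac{20}{K}$)
$- \frac{14}{v{\left(-7 \right)}} R{\left(h{\left(-4,-2 \right)} \right)} = - \frac{14}{6 + 2 \left(-7\right)^{2}} \left(-60 - \frac{20}{\left(-4\right) \left(1 + 5 \left(-2\right)\right)}\right) = - \frac{14}{6 + 2 \cdot 49} \left(-60 - \frac{20}{\left(-4\right) \left(1 - 10\right)}\right) = - \frac{14}{6 + 98} \left(-60 - \frac{20}{\left(-4\right) \left(-9\right)}\right) = - \frac{14}{104} \left(-60 - \frac{20}{36}\right) = \left(-14\right) \frac{1}{104} \left(-60 - \frac{5}{9}\right) = - \frac{7 \left(-60 - \frac{5}{9}\right)}{52} = \left(- \frac{7}{52}\right) \left(- \frac{545}{9}\right) = \frac{3815}{468}$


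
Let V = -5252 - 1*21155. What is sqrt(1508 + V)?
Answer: I*sqrt(24899) ≈ 157.79*I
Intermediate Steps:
V = -26407 (V = -5252 - 21155 = -26407)
sqrt(1508 + V) = sqrt(1508 - 26407) = sqrt(-24899) = I*sqrt(24899)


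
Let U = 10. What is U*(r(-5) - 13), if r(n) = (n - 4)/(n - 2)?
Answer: -820/7 ≈ -117.14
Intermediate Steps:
r(n) = (-4 + n)/(-2 + n)
U*(r(-5) - 13) = 10*((-4 - 5)/(-2 - 5) - 13) = 10*(-9/(-7) - 13) = 10*(-⅐*(-9) - 13) = 10*(9/7 - 13) = 10*(-82/7) = -820/7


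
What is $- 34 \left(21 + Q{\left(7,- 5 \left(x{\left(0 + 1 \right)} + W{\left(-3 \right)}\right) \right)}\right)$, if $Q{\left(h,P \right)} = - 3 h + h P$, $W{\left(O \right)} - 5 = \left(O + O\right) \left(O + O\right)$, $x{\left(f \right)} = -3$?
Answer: $45220$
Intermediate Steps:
$W{\left(O \right)} = 5 + 4 O^{2}$ ($W{\left(O \right)} = 5 + \left(O + O\right) \left(O + O\right) = 5 + 2 O 2 O = 5 + 4 O^{2}$)
$Q{\left(h,P \right)} = - 3 h + P h$
$- 34 \left(21 + Q{\left(7,- 5 \left(x{\left(0 + 1 \right)} + W{\left(-3 \right)}\right) \right)}\right) = - 34 \left(21 + 7 \left(-3 - 5 \left(-3 + \left(5 + 4 \left(-3\right)^{2}\right)\right)\right)\right) = - 34 \left(21 + 7 \left(-3 - 5 \left(-3 + \left(5 + 4 \cdot 9\right)\right)\right)\right) = - 34 \left(21 + 7 \left(-3 - 5 \left(-3 + \left(5 + 36\right)\right)\right)\right) = - 34 \left(21 + 7 \left(-3 - 5 \left(-3 + 41\right)\right)\right) = - 34 \left(21 + 7 \left(-3 - 190\right)\right) = - 34 \left(21 + 7 \left(-193\right)\right) = - 34 \left(21 - 1351\right) = \left(-34\right) \left(-1330\right) = 45220$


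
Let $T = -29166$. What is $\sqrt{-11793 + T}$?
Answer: $3 i \sqrt{4551} \approx 202.38 i$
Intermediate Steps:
$\sqrt{-11793 + T} = \sqrt{-11793 - 29166} = \sqrt{-40959} = 3 i \sqrt{4551}$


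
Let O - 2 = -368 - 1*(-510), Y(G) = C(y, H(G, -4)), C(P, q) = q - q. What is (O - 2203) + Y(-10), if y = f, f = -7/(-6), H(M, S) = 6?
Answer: -2059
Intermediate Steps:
f = 7/6 (f = -7*(-1/6) = 7/6 ≈ 1.1667)
y = 7/6 ≈ 1.1667
C(P, q) = 0
Y(G) = 0
O = 144 (O = 2 + (-368 - 1*(-510)) = 2 + (-368 + 510) = 2 + 142 = 144)
(O - 2203) + Y(-10) = (144 - 2203) + 0 = -2059 + 0 = -2059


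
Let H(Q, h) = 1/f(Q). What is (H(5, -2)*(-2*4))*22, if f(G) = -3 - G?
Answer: 22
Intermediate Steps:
H(Q, h) = 1/(-3 - Q)
(H(5, -2)*(-2*4))*22 = ((-1/(3 + 5))*(-2*4))*22 = (-1/8*(-8))*22 = (-1*⅛*(-8))*22 = -⅛*(-8)*22 = 1*22 = 22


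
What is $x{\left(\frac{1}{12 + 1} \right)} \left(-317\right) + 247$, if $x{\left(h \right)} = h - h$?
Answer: $247$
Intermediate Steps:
$x{\left(h \right)} = 0$
$x{\left(\frac{1}{12 + 1} \right)} \left(-317\right) + 247 = 0 \left(-317\right) + 247 = 0 + 247 = 247$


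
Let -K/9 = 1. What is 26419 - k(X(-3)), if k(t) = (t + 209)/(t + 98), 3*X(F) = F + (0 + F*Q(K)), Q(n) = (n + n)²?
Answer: 5996997/227 ≈ 26419.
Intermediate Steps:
K = -9 (K = -9*1 = -9)
Q(n) = 4*n² (Q(n) = (2*n)² = 4*n²)
X(F) = 325*F/3 (X(F) = (F + (0 + F*(4*(-9)²)))/3 = (F + (0 + F*(4*81)))/3 = (F + (0 + F*324))/3 = (F + (0 + 324*F))/3 = (F + 324*F)/3 = (325*F)/3 = 325*F/3)
k(t) = (209 + t)/(98 + t)
26419 - k(X(-3)) = 26419 - (209 + (325/3)*(-3))/(98 + (325/3)*(-3)) = 26419 - (209 - 325)/(98 - 325) = 26419 - (-116)/(-227) = 26419 - (-1)*(-116)/227 = 26419 - 1*116/227 = 26419 - 116/227 = 5996997/227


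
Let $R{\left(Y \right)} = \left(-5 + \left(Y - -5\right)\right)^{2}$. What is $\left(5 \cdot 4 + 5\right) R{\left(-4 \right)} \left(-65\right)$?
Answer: $-26000$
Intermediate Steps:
$R{\left(Y \right)} = Y^{2}$ ($R{\left(Y \right)} = \left(-5 + \left(Y + 5\right)\right)^{2} = \left(-5 + \left(5 + Y\right)\right)^{2} = Y^{2}$)
$\left(5 \cdot 4 + 5\right) R{\left(-4 \right)} \left(-65\right) = \left(5 \cdot 4 + 5\right) \left(-4\right)^{2} \left(-65\right) = \left(20 + 5\right) 16 \left(-65\right) = 25 \cdot 16 \left(-65\right) = 400 \left(-65\right) = -26000$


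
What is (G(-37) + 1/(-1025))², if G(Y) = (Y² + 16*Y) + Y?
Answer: 575320733001/1050625 ≈ 5.4760e+5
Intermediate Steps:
G(Y) = Y² + 17*Y
(G(-37) + 1/(-1025))² = (-37*(17 - 37) + 1/(-1025))² = (-37*(-20) - 1/1025)² = (740 - 1/1025)² = (758499/1025)² = 575320733001/1050625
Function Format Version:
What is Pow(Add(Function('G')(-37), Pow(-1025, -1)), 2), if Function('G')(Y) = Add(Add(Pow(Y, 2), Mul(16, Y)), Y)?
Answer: Rational(575320733001, 1050625) ≈ 5.4760e+5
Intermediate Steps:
Function('G')(Y) = Add(Pow(Y, 2), Mul(17, Y))
Pow(Add(Function('G')(-37), Pow(-1025, -1)), 2) = Pow(Add(Mul(-37, Add(17, -37)), Pow(-1025, -1)), 2) = Pow(Add(Mul(-37, -20), Rational(-1, 1025)), 2) = Pow(Add(740, Rational(-1, 1025)), 2) = Pow(Rational(758499, 1025), 2) = Rational(575320733001, 1050625)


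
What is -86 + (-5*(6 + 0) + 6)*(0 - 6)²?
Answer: -950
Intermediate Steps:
-86 + (-5*(6 + 0) + 6)*(0 - 6)² = -86 + (-5*6 + 6)*(-6)² = -86 + (-30 + 6)*36 = -86 - 24*36 = -86 - 864 = -950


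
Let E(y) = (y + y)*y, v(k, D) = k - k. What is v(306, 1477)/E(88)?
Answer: 0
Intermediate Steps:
v(k, D) = 0
E(y) = 2*y² (E(y) = (2*y)*y = 2*y²)
v(306, 1477)/E(88) = 0/((2*88²)) = 0/((2*7744)) = 0/15488 = 0*(1/15488) = 0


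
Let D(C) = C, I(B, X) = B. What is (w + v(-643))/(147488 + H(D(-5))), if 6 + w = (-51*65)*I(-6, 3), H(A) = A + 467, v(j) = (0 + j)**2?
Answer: 433333/147950 ≈ 2.9289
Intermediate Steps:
v(j) = j**2
H(A) = 467 + A
w = 19884 (w = -6 - 51*65*(-6) = -6 - 3315*(-6) = -6 + 19890 = 19884)
(w + v(-643))/(147488 + H(D(-5))) = (19884 + (-643)**2)/(147488 + (467 - 5)) = (19884 + 413449)/(147488 + 462) = 433333/147950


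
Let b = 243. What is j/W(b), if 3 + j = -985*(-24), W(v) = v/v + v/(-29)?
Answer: -685473/214 ≈ -3203.1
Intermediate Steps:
W(v) = 1 - v/29 (W(v) = 1 + v*(-1/29) = 1 - v/29)
j = 23637 (j = -3 - 985*(-24) = -3 + 23640 = 23637)
j/W(b) = 23637/(1 - 1/29*243) = 23637/(1 - 243/29) = 23637/(-214/29) = 23637*(-29/214) = -685473/214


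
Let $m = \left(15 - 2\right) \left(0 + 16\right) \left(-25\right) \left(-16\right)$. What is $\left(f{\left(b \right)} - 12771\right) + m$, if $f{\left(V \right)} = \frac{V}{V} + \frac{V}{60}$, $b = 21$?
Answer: $\frac{1408607}{20} \approx 70430.0$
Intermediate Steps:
$f{\left(V \right)} = 1 + \frac{V}{60}$ ($f{\left(V \right)} = 1 + V \frac{1}{60} = 1 + \frac{V}{60}$)
$m = 83200$ ($m = 13 \cdot 16 \left(-25\right) \left(-16\right) = 208 \left(-25\right) \left(-16\right) = \left(-5200\right) \left(-16\right) = 83200$)
$\left(f{\left(b \right)} - 12771\right) + m = \left(\left(1 + \frac{1}{60} \cdot 21\right) - 12771\right) + 83200 = \left(\left(1 + \frac{7}{20}\right) - 12771\right) + 83200 = \left(\frac{27}{20} - 12771\right) + 83200 = - \frac{255393}{20} + 83200 = \frac{1408607}{20}$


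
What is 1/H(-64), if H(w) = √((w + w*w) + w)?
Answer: √62/496 ≈ 0.015875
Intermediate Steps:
H(w) = √(w² + 2*w) (H(w) = √((w + w²) + w) = √(w² + 2*w))
1/H(-64) = 1/(√(-64*(2 - 64))) = 1/(√(-64*(-62))) = 1/(√3968) = 1/(8*√62) = √62/496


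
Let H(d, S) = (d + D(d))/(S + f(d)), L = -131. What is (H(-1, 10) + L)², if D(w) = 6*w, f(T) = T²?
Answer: 2096704/121 ≈ 17328.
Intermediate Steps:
H(d, S) = 7*d/(S + d²) (H(d, S) = (d + 6*d)/(S + d²) = (7*d)/(S + d²) = 7*d/(S + d²))
(H(-1, 10) + L)² = (7*(-1)/(10 + (-1)²) - 131)² = (7*(-1)/(10 + 1) - 131)² = (7*(-1)/11 - 131)² = (7*(-1)*(1/11) - 131)² = (-7/11 - 131)² = (-1448/11)² = 2096704/121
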